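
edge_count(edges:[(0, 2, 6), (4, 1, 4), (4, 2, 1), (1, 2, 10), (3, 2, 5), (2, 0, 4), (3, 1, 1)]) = 7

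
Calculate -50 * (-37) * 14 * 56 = 1450400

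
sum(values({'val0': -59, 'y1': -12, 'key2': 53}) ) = -18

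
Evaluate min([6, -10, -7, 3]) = -10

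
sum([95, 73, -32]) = 95 + 73 + (-32)
= 136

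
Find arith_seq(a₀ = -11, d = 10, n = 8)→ [-11, -1, 9, 19, 29, 39, 49, 59]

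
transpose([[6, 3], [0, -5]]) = [[6, 0], [3, -5]]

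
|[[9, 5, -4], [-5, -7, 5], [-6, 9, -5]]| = (1)*(9)*det([[-7, 5], [9, -5]]) + (-1)*(5)*det([[-5, 5], [-6, -5]]) + (1)*(-4)*det([[-5, -7], [-6, 9]])
= -90 + -275 + 348
= -17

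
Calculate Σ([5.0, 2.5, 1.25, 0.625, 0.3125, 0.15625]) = 9.84375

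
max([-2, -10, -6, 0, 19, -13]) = 19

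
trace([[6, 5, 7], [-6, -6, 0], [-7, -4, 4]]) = diagonal: 6 + (-6) + 4
= 4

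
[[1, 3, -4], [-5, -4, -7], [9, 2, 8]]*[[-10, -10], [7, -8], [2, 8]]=[[3, -66], [8, 26], [-60, -42]]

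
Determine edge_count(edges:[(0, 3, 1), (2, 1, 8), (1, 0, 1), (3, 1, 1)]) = 4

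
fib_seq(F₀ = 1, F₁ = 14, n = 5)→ [1, 14, 15, 29, 44]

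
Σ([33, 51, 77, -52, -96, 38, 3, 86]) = 33 + 51 + 77 + (-52) + (-96) + 38 + 3 + 86
= 140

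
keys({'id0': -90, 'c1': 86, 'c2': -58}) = ['id0', 'c1', 'c2']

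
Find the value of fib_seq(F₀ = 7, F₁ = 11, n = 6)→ [7, 11, 18, 29, 47, 76]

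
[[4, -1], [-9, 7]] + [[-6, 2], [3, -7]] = [[-2, 1], [-6, 0]]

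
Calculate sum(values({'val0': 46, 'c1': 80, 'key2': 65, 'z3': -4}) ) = 46 + 80 + 65 + (-4)
= 187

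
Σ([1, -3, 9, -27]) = 1 + -3 + 9 + -27
= -20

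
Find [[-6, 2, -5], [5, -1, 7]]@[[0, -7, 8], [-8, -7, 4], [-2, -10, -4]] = [[-6, 78, -20], [-6, -98, 8]]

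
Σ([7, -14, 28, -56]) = -35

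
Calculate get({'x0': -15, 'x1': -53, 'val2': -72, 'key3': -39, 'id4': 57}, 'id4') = 57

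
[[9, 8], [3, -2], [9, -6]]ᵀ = [[9, 3, 9], [8, -2, -6]]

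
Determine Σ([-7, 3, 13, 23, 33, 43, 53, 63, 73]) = 297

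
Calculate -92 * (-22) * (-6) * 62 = -752928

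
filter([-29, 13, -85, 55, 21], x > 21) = [55]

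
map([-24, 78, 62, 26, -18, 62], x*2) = -24*2=-48, 78*2=156, 62*2=124, 26*2=52, -18*2=-36, 62*2=124
= [-48, 156, 124, 52, -36, 124]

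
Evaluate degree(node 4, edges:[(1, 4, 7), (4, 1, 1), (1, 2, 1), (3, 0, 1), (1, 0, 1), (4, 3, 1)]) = incident: (1,4), (4,1), (4,3)
= 3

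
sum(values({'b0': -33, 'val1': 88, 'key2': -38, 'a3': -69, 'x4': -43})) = -95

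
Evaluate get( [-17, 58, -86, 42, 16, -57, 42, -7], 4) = 16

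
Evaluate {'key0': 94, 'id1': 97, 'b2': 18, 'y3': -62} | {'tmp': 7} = {'key0': 94, 'id1': 97, 'b2': 18, 'y3': -62, 'tmp': 7}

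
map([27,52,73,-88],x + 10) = [37, 62, 83, -78]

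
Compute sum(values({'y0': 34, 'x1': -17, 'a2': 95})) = 34 + (-17) + 95
= 112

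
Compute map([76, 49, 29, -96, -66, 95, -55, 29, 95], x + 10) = [86, 59, 39, -86, -56, 105, -45, 39, 105]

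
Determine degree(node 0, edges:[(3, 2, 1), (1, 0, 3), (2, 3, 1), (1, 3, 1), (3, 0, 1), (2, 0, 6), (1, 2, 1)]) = 3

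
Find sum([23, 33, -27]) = 23 + 33 + (-27)
= 29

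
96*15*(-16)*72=-1658880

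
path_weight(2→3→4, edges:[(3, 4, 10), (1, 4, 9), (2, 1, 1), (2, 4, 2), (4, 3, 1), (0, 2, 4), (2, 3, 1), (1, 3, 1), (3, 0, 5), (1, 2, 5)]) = 11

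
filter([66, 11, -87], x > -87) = keep x where x > -87: 66✓, 11✓, -87✗
= [66, 11]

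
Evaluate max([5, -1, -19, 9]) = 9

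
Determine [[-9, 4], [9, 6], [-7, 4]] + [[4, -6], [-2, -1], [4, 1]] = [[-5, -2], [7, 5], [-3, 5]]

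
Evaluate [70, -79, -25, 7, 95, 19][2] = -25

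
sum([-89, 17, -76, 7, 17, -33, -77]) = -234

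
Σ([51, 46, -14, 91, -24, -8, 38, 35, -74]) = 51 + 46 + (-14) + 91 + (-24) + (-8) + 38 + 35 + (-74)
= 141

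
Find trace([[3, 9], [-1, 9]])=12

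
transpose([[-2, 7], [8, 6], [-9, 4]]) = [[-2, 8, -9], [7, 6, 4]]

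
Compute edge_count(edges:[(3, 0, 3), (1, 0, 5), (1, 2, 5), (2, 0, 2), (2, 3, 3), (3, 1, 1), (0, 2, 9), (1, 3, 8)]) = 8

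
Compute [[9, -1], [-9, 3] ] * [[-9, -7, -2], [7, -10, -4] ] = [[-88, -53, -14], [102, 33, 6]]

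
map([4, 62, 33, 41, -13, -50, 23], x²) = [16, 3844, 1089, 1681, 169, 2500, 529]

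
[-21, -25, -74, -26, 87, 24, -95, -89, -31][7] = -89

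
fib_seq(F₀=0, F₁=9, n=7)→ F_2 = F_1 + F_0 = 9
F_3 = F_2 + F_1 = 18
F_4 = F_3 + F_2 = 27
...
= [0, 9, 9, 18, 27, 45, 72]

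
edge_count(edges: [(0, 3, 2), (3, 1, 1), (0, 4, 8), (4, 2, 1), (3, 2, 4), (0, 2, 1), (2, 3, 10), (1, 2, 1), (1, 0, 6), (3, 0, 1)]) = 10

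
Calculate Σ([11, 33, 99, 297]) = 440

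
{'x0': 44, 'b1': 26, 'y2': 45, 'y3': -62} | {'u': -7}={'x0': 44, 'b1': 26, 'y2': 45, 'y3': -62, 'u': -7}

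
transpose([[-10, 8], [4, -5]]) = [[-10, 4], [8, -5]]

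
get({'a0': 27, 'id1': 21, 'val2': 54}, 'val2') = 54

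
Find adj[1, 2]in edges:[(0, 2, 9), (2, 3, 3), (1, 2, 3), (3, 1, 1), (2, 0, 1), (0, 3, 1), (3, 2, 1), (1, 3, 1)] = 3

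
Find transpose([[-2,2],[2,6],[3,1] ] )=[[-2, 2, 3], [2, 6, 1]]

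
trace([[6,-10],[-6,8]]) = diagonal: 6 + 8
= 14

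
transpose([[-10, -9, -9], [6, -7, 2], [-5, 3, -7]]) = [[-10, 6, -5], [-9, -7, 3], [-9, 2, -7]]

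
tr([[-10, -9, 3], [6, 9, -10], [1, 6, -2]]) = -3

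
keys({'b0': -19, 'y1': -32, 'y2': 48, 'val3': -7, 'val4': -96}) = ['b0', 'y1', 'y2', 'val3', 'val4']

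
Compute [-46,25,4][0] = -46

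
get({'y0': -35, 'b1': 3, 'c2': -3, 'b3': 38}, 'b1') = 3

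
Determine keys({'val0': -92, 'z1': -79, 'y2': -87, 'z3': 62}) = ['val0', 'z1', 'y2', 'z3']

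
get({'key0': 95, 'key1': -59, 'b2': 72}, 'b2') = 72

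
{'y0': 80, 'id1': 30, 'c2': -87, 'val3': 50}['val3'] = 50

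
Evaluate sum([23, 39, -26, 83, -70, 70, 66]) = 185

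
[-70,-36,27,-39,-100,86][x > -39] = keep x where x > -39: -70✗, -36✓, 27✓, -39✗, -100✗, 86✓
= [-36, 27, 86]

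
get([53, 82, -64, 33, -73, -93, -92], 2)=-64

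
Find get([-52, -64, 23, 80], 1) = -64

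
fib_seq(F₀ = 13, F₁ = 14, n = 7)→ F_2 = F_1 + F_0 = 27
F_3 = F_2 + F_1 = 41
F_4 = F_3 + F_2 = 68
...
= [13, 14, 27, 41, 68, 109, 177]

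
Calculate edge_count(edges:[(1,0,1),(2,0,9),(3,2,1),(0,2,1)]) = 4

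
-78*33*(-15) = 38610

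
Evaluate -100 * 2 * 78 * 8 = -124800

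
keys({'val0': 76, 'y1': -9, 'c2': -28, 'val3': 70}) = ['val0', 'y1', 'c2', 'val3']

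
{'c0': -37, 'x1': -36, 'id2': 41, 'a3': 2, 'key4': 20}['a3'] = 2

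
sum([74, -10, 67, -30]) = 74 + (-10) + 67 + (-30)
= 101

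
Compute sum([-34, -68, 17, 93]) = 8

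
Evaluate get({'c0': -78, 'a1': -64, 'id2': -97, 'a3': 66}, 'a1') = -64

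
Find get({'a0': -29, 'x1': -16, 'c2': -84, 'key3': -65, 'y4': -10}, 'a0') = -29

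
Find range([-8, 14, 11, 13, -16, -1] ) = 30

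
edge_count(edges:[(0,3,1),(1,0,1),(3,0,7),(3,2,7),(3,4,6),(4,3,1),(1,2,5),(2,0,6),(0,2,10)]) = 9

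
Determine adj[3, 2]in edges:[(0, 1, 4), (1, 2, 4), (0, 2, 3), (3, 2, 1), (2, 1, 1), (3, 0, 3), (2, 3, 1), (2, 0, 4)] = 1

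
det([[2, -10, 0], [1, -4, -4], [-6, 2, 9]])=-206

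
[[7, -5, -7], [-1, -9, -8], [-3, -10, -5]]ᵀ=[[7, -1, -3], [-5, -9, -10], [-7, -8, -5]]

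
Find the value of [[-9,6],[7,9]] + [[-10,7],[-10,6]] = [[-19, 13], [-3, 15]]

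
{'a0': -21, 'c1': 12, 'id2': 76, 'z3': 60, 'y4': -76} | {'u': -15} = {'a0': -21, 'c1': 12, 'id2': 76, 'z3': 60, 'y4': -76, 'u': -15}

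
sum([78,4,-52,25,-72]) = 78 + 4 + (-52) + 25 + (-72)
= -17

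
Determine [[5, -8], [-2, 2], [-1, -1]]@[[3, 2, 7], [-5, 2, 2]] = [[55, -6, 19], [-16, 0, -10], [2, -4, -9]]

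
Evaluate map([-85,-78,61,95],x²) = (-85)²=7225, (-78)²=6084, (61)²=3721, (95)²=9025
= [7225, 6084, 3721, 9025]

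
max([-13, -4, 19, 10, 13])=19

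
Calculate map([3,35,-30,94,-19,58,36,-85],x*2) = 3*2=6, 35*2=70, -30*2=-60, 94*2=188, -19*2=-38, 58*2=116, 36*2=72, -85*2=-170
= [6, 70, -60, 188, -38, 116, 72, -170]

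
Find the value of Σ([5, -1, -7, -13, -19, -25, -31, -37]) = 5 + (-1) + (-7) + (-13) + (-19) + (-25) + (-31) + (-37)
= -128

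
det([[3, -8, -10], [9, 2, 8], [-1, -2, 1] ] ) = 350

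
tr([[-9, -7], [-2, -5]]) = -14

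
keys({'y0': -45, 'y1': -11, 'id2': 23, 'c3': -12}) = ['y0', 'y1', 'id2', 'c3']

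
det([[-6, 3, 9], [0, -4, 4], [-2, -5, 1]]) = -192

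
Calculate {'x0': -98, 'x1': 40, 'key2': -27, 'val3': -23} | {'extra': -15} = {'x0': -98, 'x1': 40, 'key2': -27, 'val3': -23, 'extra': -15}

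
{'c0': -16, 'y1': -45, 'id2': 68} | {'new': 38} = {'c0': -16, 'y1': -45, 'id2': 68, 'new': 38}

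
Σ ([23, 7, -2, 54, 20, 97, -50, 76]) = 23 + 7 + (-2) + 54 + 20 + 97 + (-50) + 76
= 225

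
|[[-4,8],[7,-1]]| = (-4)*(-1) - (8)*(7)
= -52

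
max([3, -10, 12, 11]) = 12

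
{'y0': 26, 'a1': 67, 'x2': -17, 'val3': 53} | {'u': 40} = {'y0': 26, 'a1': 67, 'x2': -17, 'val3': 53, 'u': 40}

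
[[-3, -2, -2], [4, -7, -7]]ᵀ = [[-3, 4], [-2, -7], [-2, -7]]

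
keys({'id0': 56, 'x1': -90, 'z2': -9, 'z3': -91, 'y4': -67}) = ['id0', 'x1', 'z2', 'z3', 'y4']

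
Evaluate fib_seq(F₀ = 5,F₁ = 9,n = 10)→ [5, 9, 14, 23, 37, 60, 97, 157, 254, 411]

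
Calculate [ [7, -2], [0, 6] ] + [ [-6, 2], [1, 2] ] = [[1, 0], [1, 8]]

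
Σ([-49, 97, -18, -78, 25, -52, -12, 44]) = -43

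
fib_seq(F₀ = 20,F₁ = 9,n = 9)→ [20, 9, 29, 38, 67, 105, 172, 277, 449]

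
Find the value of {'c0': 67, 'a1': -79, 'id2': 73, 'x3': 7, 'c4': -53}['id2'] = 73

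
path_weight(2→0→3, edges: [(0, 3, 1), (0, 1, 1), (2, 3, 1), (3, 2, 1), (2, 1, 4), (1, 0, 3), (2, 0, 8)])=w(2→0)=8 + w(0→3)=1
= 9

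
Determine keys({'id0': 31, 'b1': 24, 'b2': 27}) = ['id0', 'b1', 'b2']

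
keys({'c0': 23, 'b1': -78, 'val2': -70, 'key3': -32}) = ['c0', 'b1', 'val2', 'key3']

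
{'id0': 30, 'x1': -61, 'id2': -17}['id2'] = -17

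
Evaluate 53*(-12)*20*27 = -343440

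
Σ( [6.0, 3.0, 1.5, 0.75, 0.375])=6.0 + 3.0 + 1.5 + 0.75 + 0.375
= 11.625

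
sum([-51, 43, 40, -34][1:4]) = slice → [43, 40, -34]
43 + 40 + (-34)
= 49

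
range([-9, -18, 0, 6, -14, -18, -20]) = 26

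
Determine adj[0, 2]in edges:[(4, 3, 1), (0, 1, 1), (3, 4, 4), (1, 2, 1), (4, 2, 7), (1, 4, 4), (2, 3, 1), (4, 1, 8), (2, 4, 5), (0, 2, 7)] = 7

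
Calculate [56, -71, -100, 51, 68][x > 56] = keep x where x > 56: 56✗, -71✗, -100✗, 51✗, 68✓
= [68]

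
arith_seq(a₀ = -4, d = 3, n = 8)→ [-4, -1, 2, 5, 8, 11, 14, 17]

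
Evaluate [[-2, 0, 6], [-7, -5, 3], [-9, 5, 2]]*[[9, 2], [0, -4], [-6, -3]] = C[0][0] = (-2)*(9) + (0)*(0) + (6)*(-6) = -54
C[0][1] = (-2)*(2) + (0)*(-4) + (6)*(-3) = -22
C[1][0] = (-7)*(9) + (-5)*(0) + (3)*(-6) = -81
C[1][1] = (-7)*(2) + (-5)*(-4) + (3)*(-3) = -3
C[2][0] = (-9)*(9) + (5)*(0) + (2)*(-6) = -93
C[2][1] = (-9)*(2) + (5)*(-4) + (2)*(-3) = -44
= [[-54, -22], [-81, -3], [-93, -44]]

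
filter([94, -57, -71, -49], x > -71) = [94, -57, -49]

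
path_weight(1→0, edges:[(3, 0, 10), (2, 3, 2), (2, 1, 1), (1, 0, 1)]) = w(1→0)=1
= 1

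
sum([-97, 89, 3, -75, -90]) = (-97) + 89 + 3 + (-75) + (-90)
= -170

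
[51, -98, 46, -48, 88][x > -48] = [51, 46, 88]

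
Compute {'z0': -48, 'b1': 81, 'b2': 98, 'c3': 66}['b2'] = 98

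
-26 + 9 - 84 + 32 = -69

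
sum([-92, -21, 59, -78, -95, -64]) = (-92) + (-21) + 59 + (-78) + (-95) + (-64)
= -291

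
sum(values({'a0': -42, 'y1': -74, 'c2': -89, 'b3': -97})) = -302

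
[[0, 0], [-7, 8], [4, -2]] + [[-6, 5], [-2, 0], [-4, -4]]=[[-6, 5], [-9, 8], [0, -6]]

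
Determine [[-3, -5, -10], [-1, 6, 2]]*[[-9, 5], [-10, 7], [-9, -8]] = [[167, 30], [-69, 21]]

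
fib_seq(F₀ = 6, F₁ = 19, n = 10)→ [6, 19, 25, 44, 69, 113, 182, 295, 477, 772]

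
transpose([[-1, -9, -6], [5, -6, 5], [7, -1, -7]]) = [[-1, 5, 7], [-9, -6, -1], [-6, 5, -7]]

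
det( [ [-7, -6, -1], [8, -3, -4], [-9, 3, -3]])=-504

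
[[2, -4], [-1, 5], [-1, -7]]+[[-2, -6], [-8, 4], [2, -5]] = [[0, -10], [-9, 9], [1, -12]]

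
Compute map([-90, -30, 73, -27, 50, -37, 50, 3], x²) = (-90)²=8100, (-30)²=900, (73)²=5329, (-27)²=729, (50)²=2500, (-37)²=1369, (50)²=2500, (3)²=9
= [8100, 900, 5329, 729, 2500, 1369, 2500, 9]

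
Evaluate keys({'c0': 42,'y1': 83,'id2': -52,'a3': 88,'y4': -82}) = ['c0', 'y1', 'id2', 'a3', 'y4']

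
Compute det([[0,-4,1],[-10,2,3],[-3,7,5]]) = (1)*(0)*det([[2, 3], [7, 5]]) + (-1)*(-4)*det([[-10, 3], [-3, 5]]) + (1)*(1)*det([[-10, 2], [-3, 7]])
= 0 + -164 + -64
= -228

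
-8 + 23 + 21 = 36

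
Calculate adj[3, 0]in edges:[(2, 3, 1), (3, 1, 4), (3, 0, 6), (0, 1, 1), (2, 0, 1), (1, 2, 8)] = 6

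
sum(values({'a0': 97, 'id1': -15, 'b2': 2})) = 84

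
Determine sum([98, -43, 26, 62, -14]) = 98 + (-43) + 26 + 62 + (-14)
= 129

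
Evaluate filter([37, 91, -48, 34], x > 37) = keep x where x > 37: 37✗, 91✓, -48✗, 34✗
= [91]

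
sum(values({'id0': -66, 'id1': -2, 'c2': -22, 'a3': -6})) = -96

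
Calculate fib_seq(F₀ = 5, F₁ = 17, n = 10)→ F_2 = F_1 + F_0 = 22
F_3 = F_2 + F_1 = 39
F_4 = F_3 + F_2 = 61
...
= [5, 17, 22, 39, 61, 100, 161, 261, 422, 683]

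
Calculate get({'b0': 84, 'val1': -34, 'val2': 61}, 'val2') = 61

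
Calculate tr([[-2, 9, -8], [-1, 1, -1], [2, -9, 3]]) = diagonal: (-2) + 1 + 3
= 2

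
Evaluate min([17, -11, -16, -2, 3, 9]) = -16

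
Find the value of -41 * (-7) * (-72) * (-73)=1508472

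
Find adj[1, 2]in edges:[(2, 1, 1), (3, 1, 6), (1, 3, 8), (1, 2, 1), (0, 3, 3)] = 1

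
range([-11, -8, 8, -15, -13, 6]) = 23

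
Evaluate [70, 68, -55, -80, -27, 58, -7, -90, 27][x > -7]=[70, 68, 58, 27]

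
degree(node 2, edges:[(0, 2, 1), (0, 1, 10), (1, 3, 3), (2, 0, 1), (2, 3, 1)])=incident: (0,2), (2,0), (2,3)
= 3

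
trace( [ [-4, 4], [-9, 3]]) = diagonal: (-4) + 3
= -1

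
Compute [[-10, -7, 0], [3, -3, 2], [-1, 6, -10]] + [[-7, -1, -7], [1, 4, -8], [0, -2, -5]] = [[-17, -8, -7], [4, 1, -6], [-1, 4, -15]]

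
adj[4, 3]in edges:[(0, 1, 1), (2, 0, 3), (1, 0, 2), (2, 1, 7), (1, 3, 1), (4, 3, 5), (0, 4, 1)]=5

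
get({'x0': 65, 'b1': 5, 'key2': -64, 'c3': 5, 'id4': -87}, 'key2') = -64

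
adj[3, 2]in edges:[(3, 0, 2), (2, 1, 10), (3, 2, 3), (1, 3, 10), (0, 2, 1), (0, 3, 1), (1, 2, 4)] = 3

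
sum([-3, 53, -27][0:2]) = 50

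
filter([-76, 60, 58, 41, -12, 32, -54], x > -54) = keep x where x > -54: -76✗, 60✓, 58✓, 41✓, -12✓, 32✓, -54✗
= [60, 58, 41, -12, 32]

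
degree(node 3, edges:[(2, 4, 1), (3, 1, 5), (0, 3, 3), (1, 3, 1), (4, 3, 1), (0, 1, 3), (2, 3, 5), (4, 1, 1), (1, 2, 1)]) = 5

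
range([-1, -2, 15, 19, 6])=21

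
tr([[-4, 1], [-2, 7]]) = diagonal: (-4) + 7
= 3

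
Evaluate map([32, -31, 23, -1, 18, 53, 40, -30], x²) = [1024, 961, 529, 1, 324, 2809, 1600, 900]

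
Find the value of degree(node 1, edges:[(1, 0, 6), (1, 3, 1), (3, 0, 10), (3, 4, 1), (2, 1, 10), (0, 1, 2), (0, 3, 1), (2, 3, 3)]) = 4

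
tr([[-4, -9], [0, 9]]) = diagonal: (-4) + 9
= 5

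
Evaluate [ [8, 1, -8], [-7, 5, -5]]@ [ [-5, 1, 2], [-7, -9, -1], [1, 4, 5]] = [[-55, -33, -25], [-5, -72, -44]]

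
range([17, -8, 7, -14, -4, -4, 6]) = 31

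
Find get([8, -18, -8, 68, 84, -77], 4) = 84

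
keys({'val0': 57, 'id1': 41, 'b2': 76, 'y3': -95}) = ['val0', 'id1', 'b2', 'y3']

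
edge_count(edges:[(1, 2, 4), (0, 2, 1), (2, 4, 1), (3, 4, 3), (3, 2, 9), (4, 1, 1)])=6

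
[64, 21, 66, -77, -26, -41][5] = -41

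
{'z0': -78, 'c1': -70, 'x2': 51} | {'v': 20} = {'z0': -78, 'c1': -70, 'x2': 51, 'v': 20}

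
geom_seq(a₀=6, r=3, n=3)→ a_0 = 6*3^0 = 6
a_1 = 6*3^1 = 18
a_2 = 6*3^2 = 54
= [6, 18, 54]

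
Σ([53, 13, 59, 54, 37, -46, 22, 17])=53 + 13 + 59 + 54 + 37 + (-46) + 22 + 17
= 209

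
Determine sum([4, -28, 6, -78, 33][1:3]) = slice → [-28, 6]
(-28) + 6
= -22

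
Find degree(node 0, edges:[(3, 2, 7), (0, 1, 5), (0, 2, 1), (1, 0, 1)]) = 3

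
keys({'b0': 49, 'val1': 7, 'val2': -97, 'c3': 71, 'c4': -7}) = ['b0', 'val1', 'val2', 'c3', 'c4']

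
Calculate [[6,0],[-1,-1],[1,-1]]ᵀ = [[6, -1, 1], [0, -1, -1]]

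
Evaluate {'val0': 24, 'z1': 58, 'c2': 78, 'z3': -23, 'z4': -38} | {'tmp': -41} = {'val0': 24, 'z1': 58, 'c2': 78, 'z3': -23, 'z4': -38, 'tmp': -41}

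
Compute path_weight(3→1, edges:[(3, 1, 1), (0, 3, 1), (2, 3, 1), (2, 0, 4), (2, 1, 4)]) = w(3→1)=1
= 1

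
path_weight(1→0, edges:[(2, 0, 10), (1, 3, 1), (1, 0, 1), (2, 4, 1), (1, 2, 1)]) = 1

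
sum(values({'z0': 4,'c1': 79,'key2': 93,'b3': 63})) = 4 + 79 + 93 + 63
= 239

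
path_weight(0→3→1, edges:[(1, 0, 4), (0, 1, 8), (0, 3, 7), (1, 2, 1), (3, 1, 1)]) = 8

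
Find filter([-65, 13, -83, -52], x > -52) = keep x where x > -52: -65✗, 13✓, -83✗, -52✗
= [13]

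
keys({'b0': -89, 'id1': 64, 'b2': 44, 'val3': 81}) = ['b0', 'id1', 'b2', 'val3']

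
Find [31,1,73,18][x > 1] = keep x where x > 1: 31✓, 1✗, 73✓, 18✓
= [31, 73, 18]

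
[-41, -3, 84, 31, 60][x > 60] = [84]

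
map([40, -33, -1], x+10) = 40+10=50, -33+10=-23, -1+10=9
= [50, -23, 9]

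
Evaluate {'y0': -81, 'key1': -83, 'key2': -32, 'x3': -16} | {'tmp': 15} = {'y0': -81, 'key1': -83, 'key2': -32, 'x3': -16, 'tmp': 15}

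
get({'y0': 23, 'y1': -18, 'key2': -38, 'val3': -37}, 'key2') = -38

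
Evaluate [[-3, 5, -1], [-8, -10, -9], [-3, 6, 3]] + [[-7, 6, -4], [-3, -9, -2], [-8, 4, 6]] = [[-10, 11, -5], [-11, -19, -11], [-11, 10, 9]]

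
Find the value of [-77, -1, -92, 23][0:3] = [-77, -1, -92]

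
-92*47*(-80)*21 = 7264320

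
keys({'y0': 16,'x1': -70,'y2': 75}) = ['y0', 'x1', 'y2']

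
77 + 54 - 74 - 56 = 1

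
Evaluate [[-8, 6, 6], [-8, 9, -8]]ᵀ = [[-8, -8], [6, 9], [6, -8]]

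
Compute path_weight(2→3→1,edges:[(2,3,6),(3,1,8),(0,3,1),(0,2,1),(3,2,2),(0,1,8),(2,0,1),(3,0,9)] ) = w(2→3)=6 + w(3→1)=8
= 14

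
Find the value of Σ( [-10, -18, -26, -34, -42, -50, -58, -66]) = (-10) + (-18) + (-26) + (-34) + (-42) + (-50) + (-58) + (-66)
= -304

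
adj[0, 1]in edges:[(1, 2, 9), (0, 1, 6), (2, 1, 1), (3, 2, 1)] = 6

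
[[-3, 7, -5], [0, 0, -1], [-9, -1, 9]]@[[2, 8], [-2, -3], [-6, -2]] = C[0][0] = (-3)*(2) + (7)*(-2) + (-5)*(-6) = 10
C[0][1] = (-3)*(8) + (7)*(-3) + (-5)*(-2) = -35
C[1][0] = (0)*(2) + (0)*(-2) + (-1)*(-6) = 6
C[1][1] = (0)*(8) + (0)*(-3) + (-1)*(-2) = 2
C[2][0] = (-9)*(2) + (-1)*(-2) + (9)*(-6) = -70
C[2][1] = (-9)*(8) + (-1)*(-3) + (9)*(-2) = -87
= [[10, -35], [6, 2], [-70, -87]]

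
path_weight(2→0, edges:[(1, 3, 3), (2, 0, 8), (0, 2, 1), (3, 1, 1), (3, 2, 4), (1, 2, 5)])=w(2→0)=8
= 8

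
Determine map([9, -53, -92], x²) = [81, 2809, 8464]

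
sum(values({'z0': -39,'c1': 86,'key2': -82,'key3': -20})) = -55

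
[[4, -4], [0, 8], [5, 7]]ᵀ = [[4, 0, 5], [-4, 8, 7]]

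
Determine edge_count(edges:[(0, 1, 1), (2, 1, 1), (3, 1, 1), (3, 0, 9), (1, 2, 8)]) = 5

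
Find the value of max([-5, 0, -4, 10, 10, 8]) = 10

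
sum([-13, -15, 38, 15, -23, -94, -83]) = -175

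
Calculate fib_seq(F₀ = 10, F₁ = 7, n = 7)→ F_2 = F_1 + F_0 = 17
F_3 = F_2 + F_1 = 24
F_4 = F_3 + F_2 = 41
...
= [10, 7, 17, 24, 41, 65, 106]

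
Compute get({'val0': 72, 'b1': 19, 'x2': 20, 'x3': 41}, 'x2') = 20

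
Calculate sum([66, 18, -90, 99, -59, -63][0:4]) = slice → [66, 18, -90, 99]
66 + 18 + (-90) + 99
= 93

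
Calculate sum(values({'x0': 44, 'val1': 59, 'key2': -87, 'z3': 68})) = 84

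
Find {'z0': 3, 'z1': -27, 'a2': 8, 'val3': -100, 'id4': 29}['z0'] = 3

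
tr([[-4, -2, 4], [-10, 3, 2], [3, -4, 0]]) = diagonal: (-4) + 3 + 0
= -1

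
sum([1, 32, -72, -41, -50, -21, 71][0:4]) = -80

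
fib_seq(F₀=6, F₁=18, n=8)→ [6, 18, 24, 42, 66, 108, 174, 282]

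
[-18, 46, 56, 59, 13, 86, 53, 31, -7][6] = 53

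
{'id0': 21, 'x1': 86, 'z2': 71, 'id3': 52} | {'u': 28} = {'id0': 21, 'x1': 86, 'z2': 71, 'id3': 52, 'u': 28}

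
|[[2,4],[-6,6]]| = (2)*(6) - (4)*(-6)
= 36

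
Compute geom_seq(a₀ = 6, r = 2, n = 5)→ [6, 12, 24, 48, 96]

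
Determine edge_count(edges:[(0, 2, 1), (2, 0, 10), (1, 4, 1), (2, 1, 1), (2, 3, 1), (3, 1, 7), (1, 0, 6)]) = 7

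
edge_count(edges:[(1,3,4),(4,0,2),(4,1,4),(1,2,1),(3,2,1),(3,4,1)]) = 6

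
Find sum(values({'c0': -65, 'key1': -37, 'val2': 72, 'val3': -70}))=-100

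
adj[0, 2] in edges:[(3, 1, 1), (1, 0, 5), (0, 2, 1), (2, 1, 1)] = 1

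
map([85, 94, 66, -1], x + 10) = 85+10=95, 94+10=104, 66+10=76, -1+10=9
= [95, 104, 76, 9]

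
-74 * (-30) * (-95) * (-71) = 14973900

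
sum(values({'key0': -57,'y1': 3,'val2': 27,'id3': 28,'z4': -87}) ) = (-57) + 3 + 27 + 28 + (-87)
= -86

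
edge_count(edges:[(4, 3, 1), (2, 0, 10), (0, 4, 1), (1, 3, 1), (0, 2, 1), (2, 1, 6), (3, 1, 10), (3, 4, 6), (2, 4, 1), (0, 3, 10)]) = 10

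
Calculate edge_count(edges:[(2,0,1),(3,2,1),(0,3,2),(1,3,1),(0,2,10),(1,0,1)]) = 6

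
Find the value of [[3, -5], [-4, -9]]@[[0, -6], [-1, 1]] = [[5, -23], [9, 15]]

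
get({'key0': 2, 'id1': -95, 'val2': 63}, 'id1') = -95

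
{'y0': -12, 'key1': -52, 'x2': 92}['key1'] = -52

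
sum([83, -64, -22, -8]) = 83 + (-64) + (-22) + (-8)
= -11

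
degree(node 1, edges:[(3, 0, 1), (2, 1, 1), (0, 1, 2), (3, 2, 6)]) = 2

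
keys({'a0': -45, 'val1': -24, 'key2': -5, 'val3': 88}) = ['a0', 'val1', 'key2', 'val3']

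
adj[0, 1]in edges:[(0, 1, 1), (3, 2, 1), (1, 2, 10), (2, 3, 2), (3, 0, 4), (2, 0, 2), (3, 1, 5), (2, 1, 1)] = 1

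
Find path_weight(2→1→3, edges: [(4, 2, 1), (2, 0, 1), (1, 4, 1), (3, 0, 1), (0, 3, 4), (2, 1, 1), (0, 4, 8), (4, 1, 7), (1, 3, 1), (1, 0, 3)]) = 2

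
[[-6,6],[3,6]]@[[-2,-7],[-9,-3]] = C[0][0] = (-6)*(-2) + (6)*(-9) = -42
C[0][1] = (-6)*(-7) + (6)*(-3) = 24
C[1][0] = (3)*(-2) + (6)*(-9) = -60
C[1][1] = (3)*(-7) + (6)*(-3) = -39
= [[-42, 24], [-60, -39]]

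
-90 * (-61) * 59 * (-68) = -22025880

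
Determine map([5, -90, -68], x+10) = 5+10=15, -90+10=-80, -68+10=-58
= [15, -80, -58]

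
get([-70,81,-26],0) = -70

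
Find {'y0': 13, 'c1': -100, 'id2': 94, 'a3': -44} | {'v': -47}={'y0': 13, 'c1': -100, 'id2': 94, 'a3': -44, 'v': -47}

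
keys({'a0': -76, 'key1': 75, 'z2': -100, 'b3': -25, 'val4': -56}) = ['a0', 'key1', 'z2', 'b3', 'val4']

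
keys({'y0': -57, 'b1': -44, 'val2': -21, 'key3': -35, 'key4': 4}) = ['y0', 'b1', 'val2', 'key3', 'key4']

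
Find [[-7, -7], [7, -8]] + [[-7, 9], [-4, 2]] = [[-14, 2], [3, -6]]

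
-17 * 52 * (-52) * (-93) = -4275024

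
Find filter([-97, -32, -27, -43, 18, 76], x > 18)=[76]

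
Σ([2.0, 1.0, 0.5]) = 2.0 + 1.0 + 0.5
= 3.5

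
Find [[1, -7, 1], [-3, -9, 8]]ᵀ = [[1, -3], [-7, -9], [1, 8]]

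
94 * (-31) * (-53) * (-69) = -10656498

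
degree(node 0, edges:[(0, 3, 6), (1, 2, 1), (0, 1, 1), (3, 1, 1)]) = 2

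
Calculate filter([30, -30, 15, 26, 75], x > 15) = [30, 26, 75]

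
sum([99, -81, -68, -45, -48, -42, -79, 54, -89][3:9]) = slice → [-45, -48, -42, -79, 54, -89]
(-45) + (-48) + (-42) + (-79) + 54 + (-89)
= -249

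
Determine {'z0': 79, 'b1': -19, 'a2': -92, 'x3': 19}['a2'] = -92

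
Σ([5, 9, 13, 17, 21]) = 65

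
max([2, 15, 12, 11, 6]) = 15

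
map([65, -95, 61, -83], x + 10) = [75, -85, 71, -73]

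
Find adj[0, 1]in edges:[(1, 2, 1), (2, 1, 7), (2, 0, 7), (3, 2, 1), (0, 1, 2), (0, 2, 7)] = 2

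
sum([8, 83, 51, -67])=75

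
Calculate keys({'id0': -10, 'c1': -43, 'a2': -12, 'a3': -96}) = ['id0', 'c1', 'a2', 'a3']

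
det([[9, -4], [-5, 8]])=(9)*(8) - (-4)*(-5)
= 52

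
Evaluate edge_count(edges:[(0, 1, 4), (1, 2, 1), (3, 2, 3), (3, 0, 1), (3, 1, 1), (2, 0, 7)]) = 6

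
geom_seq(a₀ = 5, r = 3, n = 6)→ a_0 = 5*3^0 = 5
a_1 = 5*3^1 = 15
a_2 = 5*3^2 = 45
...
= [5, 15, 45, 135, 405, 1215]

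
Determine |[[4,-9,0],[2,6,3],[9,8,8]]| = (1)*(4)*det([[6, 3], [8, 8]]) + (-1)*(-9)*det([[2, 3], [9, 8]]) + (1)*(0)*det([[2, 6], [9, 8]])
= 96 + -99 + 0
= -3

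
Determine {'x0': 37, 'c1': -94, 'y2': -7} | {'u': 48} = {'x0': 37, 'c1': -94, 'y2': -7, 'u': 48}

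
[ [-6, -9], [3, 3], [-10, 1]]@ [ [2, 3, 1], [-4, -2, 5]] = [[24, 0, -51], [-6, 3, 18], [-24, -32, -5]]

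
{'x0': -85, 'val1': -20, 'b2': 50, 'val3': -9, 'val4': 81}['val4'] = 81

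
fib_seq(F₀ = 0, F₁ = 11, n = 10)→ F_2 = F_1 + F_0 = 11
F_3 = F_2 + F_1 = 22
F_4 = F_3 + F_2 = 33
...
= [0, 11, 11, 22, 33, 55, 88, 143, 231, 374]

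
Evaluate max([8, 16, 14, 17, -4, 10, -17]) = 17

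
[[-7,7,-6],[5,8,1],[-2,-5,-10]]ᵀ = [[-7, 5, -2], [7, 8, -5], [-6, 1, -10]]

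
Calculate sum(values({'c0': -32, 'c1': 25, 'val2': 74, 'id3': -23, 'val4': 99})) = 143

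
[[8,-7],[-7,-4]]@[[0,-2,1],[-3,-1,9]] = [[21, -9, -55], [12, 18, -43]]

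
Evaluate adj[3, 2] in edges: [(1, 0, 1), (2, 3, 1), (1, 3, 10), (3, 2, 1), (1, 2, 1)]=1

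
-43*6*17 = -4386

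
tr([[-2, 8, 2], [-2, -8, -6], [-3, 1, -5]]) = diagonal: (-2) + (-8) + (-5)
= -15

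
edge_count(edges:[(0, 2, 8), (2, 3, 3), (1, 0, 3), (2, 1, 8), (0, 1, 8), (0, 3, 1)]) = 6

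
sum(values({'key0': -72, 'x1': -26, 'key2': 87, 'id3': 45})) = (-72) + (-26) + 87 + 45
= 34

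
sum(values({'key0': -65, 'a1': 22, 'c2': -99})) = -142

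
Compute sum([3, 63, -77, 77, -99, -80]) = -113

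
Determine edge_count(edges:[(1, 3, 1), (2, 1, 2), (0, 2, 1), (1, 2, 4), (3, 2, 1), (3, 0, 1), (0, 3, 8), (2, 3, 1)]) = 8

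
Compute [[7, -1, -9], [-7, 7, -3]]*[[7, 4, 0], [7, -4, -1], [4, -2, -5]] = [[6, 50, 46], [-12, -50, 8]]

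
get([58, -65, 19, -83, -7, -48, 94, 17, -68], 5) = -48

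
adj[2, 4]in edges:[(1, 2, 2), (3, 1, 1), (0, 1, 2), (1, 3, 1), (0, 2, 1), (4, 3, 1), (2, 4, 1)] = 1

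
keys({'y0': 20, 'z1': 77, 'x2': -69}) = ['y0', 'z1', 'x2']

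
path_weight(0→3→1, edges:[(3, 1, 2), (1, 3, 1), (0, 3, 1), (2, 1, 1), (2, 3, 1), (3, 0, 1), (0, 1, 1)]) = w(0→3)=1 + w(3→1)=2
= 3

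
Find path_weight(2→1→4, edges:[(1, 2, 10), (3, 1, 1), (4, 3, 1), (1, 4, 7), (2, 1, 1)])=w(2→1)=1 + w(1→4)=7
= 8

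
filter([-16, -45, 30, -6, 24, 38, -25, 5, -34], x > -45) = [-16, 30, -6, 24, 38, -25, 5, -34]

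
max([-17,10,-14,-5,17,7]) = 17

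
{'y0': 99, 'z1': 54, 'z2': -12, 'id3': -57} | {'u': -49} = {'y0': 99, 'z1': 54, 'z2': -12, 'id3': -57, 'u': -49}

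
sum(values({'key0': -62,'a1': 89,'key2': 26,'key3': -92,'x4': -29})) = -68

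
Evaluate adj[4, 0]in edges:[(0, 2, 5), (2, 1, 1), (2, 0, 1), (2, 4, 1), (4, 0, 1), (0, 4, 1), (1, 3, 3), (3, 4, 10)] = 1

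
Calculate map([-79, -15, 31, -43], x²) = (-79)²=6241, (-15)²=225, (31)²=961, (-43)²=1849
= [6241, 225, 961, 1849]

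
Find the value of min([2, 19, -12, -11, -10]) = -12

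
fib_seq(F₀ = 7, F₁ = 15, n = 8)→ [7, 15, 22, 37, 59, 96, 155, 251]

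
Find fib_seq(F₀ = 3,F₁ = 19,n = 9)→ [3, 19, 22, 41, 63, 104, 167, 271, 438]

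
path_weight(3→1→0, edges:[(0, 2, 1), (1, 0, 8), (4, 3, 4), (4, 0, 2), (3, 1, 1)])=w(3→1)=1 + w(1→0)=8
= 9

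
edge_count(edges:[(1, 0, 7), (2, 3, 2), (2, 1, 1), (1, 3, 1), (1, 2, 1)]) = 5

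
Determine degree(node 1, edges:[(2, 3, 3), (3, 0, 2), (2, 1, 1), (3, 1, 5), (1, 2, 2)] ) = incident: (2,1), (3,1), (1,2)
= 3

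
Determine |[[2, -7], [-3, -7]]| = (2)*(-7) - (-7)*(-3)
= -35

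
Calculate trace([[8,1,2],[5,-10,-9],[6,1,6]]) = 4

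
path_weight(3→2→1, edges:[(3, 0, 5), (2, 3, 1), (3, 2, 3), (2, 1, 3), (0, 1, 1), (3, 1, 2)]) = w(3→2)=3 + w(2→1)=3
= 6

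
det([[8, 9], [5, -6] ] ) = -93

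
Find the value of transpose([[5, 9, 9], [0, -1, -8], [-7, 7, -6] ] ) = [[5, 0, -7], [9, -1, 7], [9, -8, -6]]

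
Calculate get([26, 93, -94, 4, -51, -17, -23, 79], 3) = 4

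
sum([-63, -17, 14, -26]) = -92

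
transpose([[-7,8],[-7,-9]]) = [[-7, -7], [8, -9]]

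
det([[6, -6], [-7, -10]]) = -102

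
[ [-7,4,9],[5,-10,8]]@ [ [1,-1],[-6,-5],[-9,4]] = [[-112, 23], [-7, 77]]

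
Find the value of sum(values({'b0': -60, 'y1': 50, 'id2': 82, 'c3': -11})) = 61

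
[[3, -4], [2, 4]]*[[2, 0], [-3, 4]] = C[0][0] = (3)*(2) + (-4)*(-3) = 18
C[0][1] = (3)*(0) + (-4)*(4) = -16
C[1][0] = (2)*(2) + (4)*(-3) = -8
C[1][1] = (2)*(0) + (4)*(4) = 16
= [[18, -16], [-8, 16]]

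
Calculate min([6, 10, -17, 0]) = -17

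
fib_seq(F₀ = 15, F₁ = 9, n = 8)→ F_2 = F_1 + F_0 = 24
F_3 = F_2 + F_1 = 33
F_4 = F_3 + F_2 = 57
...
= [15, 9, 24, 33, 57, 90, 147, 237]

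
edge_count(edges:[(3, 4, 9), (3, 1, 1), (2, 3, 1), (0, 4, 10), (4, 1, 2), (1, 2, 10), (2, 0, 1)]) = 7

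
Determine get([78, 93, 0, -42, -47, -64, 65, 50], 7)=50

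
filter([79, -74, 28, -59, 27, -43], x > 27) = [79, 28]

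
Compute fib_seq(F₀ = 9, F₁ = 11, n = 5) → [9, 11, 20, 31, 51]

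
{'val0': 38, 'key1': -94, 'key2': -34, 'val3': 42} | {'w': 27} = {'val0': 38, 'key1': -94, 'key2': -34, 'val3': 42, 'w': 27}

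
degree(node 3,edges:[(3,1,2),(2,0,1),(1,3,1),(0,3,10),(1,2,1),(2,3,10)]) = incident: (3,1), (1,3), (0,3), (2,3)
= 4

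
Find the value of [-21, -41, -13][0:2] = [-21, -41]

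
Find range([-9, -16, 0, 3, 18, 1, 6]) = 34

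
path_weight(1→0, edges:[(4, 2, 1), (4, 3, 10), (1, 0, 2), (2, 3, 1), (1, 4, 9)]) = 2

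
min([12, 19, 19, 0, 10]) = 0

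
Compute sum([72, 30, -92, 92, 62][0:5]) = slice → [72, 30, -92, 92, 62]
72 + 30 + (-92) + 92 + 62
= 164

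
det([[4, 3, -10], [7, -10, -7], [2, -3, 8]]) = -604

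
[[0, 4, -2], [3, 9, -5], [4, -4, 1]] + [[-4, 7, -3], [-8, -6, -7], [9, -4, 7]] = [[-4, 11, -5], [-5, 3, -12], [13, -8, 8]]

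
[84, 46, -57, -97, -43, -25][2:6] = [-57, -97, -43, -25]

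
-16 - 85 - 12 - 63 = -176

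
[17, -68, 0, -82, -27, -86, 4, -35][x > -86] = keep x where x > -86: 17✓, -68✓, 0✓, -82✓, -27✓, -86✗, 4✓, -35✓
= [17, -68, 0, -82, -27, 4, -35]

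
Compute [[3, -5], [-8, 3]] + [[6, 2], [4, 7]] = [[9, -3], [-4, 10]]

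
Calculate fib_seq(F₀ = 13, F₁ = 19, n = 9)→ F_2 = F_1 + F_0 = 32
F_3 = F_2 + F_1 = 51
F_4 = F_3 + F_2 = 83
...
= [13, 19, 32, 51, 83, 134, 217, 351, 568]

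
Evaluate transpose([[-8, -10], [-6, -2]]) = [[-8, -6], [-10, -2]]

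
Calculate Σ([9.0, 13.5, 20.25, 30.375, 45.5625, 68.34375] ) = 187.03125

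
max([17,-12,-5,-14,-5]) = 17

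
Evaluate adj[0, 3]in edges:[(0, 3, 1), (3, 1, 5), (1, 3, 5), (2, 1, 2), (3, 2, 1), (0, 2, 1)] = 1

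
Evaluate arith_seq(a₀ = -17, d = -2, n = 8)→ a_0 = -17 + 0*-2 = -17
a_1 = -17 + 1*-2 = -19
a_2 = -17 + 2*-2 = -21
...
= [-17, -19, -21, -23, -25, -27, -29, -31]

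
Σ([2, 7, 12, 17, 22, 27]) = 2 + 7 + 12 + 17 + 22 + 27
= 87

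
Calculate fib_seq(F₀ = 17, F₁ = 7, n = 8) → [17, 7, 24, 31, 55, 86, 141, 227]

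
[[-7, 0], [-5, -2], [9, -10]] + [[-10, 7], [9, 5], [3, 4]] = [[-17, 7], [4, 3], [12, -6]]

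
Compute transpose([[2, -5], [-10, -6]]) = [[2, -10], [-5, -6]]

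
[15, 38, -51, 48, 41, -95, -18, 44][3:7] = [48, 41, -95, -18]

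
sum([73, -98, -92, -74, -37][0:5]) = -228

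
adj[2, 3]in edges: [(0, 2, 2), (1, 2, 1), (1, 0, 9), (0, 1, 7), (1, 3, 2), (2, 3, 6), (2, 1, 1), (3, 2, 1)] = 6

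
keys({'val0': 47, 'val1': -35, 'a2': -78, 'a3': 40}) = ['val0', 'val1', 'a2', 'a3']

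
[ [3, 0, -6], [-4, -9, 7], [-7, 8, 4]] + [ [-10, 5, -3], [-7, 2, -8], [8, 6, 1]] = [[-7, 5, -9], [-11, -7, -1], [1, 14, 5]]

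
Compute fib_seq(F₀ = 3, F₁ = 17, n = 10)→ [3, 17, 20, 37, 57, 94, 151, 245, 396, 641]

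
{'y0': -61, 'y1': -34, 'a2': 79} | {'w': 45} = {'y0': -61, 'y1': -34, 'a2': 79, 'w': 45}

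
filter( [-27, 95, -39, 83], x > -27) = [95, 83]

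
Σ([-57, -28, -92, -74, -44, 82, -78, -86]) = -377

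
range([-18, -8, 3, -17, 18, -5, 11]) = 36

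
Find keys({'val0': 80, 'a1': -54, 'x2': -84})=['val0', 'a1', 'x2']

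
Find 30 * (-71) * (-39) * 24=1993680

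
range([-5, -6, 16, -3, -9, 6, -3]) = 25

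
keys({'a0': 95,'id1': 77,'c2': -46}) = ['a0', 'id1', 'c2']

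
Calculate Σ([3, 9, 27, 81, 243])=3 + 9 + 27 + 81 + 243
= 363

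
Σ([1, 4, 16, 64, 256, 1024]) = 1365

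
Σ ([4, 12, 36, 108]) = 160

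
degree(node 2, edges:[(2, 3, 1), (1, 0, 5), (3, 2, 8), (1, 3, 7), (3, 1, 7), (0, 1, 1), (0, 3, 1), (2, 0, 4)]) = incident: (2,3), (3,2), (2,0)
= 3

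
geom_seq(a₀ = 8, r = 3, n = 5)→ a_0 = 8*3^0 = 8
a_1 = 8*3^1 = 24
a_2 = 8*3^2 = 72
...
= [8, 24, 72, 216, 648]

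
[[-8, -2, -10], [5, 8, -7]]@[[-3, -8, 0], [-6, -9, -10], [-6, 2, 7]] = [[96, 62, -50], [-21, -126, -129]]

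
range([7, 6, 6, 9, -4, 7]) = 13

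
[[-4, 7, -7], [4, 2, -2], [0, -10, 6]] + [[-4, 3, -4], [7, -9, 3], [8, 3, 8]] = [[-8, 10, -11], [11, -7, 1], [8, -7, 14]]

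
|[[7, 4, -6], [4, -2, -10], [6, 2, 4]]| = -340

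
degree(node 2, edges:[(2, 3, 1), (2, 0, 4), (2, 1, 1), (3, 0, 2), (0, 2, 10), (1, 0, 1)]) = incident: (2,3), (2,0), (2,1), (0,2)
= 4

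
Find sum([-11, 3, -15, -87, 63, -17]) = -64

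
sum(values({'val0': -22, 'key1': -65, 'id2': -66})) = (-22) + (-65) + (-66)
= -153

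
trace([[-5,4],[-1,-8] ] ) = -13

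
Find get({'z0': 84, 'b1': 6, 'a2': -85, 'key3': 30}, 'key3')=30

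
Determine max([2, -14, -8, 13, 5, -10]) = 13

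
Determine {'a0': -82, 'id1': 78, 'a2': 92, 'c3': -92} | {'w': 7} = {'a0': -82, 'id1': 78, 'a2': 92, 'c3': -92, 'w': 7}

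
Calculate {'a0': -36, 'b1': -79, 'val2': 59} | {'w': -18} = {'a0': -36, 'b1': -79, 'val2': 59, 'w': -18}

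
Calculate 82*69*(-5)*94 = -2659260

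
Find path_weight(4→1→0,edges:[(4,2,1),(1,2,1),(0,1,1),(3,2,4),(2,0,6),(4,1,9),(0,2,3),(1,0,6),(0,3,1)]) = w(4→1)=9 + w(1→0)=6
= 15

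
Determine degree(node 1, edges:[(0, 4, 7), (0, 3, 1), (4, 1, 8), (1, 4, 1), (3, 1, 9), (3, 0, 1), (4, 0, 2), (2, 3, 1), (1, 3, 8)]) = incident: (4,1), (1,4), (3,1), (1,3)
= 4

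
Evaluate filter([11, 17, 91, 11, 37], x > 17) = [91, 37]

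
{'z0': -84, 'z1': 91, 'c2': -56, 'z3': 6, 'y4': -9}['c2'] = -56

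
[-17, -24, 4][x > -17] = [4]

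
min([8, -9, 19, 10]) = -9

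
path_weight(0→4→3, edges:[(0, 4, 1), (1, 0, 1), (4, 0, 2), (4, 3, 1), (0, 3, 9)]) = w(0→4)=1 + w(4→3)=1
= 2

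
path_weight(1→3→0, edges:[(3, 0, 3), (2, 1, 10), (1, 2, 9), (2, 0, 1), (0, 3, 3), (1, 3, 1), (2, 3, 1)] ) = 4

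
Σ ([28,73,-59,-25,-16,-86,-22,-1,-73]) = 28 + 73 + (-59) + (-25) + (-16) + (-86) + (-22) + (-1) + (-73)
= -181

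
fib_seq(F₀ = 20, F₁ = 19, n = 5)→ F_2 = F_1 + F_0 = 39
F_3 = F_2 + F_1 = 58
F_4 = F_3 + F_2 = 97
= [20, 19, 39, 58, 97]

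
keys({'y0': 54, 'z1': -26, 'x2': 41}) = ['y0', 'z1', 'x2']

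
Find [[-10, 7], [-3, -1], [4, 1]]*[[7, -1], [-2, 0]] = C[0][0] = (-10)*(7) + (7)*(-2) = -84
C[0][1] = (-10)*(-1) + (7)*(0) = 10
C[1][0] = (-3)*(7) + (-1)*(-2) = -19
C[1][1] = (-3)*(-1) + (-1)*(0) = 3
C[2][0] = (4)*(7) + (1)*(-2) = 26
C[2][1] = (4)*(-1) + (1)*(0) = -4
= [[-84, 10], [-19, 3], [26, -4]]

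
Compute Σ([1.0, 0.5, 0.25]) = 1.0 + 0.5 + 0.25
= 1.75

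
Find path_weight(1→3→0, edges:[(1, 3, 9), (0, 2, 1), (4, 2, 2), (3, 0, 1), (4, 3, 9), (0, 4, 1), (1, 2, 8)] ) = w(1→3)=9 + w(3→0)=1
= 10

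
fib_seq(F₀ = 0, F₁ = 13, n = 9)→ [0, 13, 13, 26, 39, 65, 104, 169, 273]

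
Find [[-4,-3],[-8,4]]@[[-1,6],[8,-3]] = [[-20, -15], [40, -60]]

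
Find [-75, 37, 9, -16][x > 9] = [37]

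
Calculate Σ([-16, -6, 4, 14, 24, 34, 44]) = 98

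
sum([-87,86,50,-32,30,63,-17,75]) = 168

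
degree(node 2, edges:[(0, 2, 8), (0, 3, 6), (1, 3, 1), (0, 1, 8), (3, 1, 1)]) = 1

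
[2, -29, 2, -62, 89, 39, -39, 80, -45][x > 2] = [89, 39, 80]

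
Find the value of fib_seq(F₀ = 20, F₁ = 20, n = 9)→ [20, 20, 40, 60, 100, 160, 260, 420, 680]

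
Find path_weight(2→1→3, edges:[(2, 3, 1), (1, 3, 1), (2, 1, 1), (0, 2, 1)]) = 2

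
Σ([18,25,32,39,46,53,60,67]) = 340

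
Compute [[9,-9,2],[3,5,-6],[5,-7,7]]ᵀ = [[9, 3, 5], [-9, 5, -7], [2, -6, 7]]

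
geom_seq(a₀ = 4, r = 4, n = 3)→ [4, 16, 64]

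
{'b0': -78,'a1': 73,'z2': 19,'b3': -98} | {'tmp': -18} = {'b0': -78, 'a1': 73, 'z2': 19, 'b3': -98, 'tmp': -18}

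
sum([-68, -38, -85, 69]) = (-68) + (-38) + (-85) + 69
= -122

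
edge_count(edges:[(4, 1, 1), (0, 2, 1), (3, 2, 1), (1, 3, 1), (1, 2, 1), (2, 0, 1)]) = 6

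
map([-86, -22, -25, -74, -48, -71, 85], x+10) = -86+10=-76, -22+10=-12, -25+10=-15, -74+10=-64, -48+10=-38, -71+10=-61, 85+10=95
= [-76, -12, -15, -64, -38, -61, 95]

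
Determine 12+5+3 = 20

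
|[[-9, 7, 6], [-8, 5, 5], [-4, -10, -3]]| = (1)*(-9)*det([[5, 5], [-10, -3]]) + (-1)*(7)*det([[-8, 5], [-4, -3]]) + (1)*(6)*det([[-8, 5], [-4, -10]])
= -315 + -308 + 600
= -23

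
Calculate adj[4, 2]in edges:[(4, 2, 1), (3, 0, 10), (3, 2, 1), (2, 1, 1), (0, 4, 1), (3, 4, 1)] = 1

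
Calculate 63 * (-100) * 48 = -302400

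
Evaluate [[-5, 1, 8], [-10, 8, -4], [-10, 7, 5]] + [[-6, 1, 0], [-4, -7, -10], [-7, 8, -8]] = [[-11, 2, 8], [-14, 1, -14], [-17, 15, -3]]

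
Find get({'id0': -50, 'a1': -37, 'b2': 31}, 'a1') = -37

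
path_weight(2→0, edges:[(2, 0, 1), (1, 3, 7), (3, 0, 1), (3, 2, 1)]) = w(2→0)=1
= 1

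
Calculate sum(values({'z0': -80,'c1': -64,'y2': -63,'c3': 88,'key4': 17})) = (-80) + (-64) + (-63) + 88 + 17
= -102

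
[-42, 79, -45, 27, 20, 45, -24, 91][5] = 45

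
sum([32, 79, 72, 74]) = 257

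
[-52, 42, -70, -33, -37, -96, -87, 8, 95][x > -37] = [42, -33, 8, 95]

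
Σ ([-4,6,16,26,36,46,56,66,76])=324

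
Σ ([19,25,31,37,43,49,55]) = 19 + 25 + 31 + 37 + 43 + 49 + 55
= 259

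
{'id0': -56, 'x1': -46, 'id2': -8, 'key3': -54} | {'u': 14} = {'id0': -56, 'x1': -46, 'id2': -8, 'key3': -54, 'u': 14}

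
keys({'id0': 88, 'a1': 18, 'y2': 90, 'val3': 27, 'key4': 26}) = ['id0', 'a1', 'y2', 'val3', 'key4']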